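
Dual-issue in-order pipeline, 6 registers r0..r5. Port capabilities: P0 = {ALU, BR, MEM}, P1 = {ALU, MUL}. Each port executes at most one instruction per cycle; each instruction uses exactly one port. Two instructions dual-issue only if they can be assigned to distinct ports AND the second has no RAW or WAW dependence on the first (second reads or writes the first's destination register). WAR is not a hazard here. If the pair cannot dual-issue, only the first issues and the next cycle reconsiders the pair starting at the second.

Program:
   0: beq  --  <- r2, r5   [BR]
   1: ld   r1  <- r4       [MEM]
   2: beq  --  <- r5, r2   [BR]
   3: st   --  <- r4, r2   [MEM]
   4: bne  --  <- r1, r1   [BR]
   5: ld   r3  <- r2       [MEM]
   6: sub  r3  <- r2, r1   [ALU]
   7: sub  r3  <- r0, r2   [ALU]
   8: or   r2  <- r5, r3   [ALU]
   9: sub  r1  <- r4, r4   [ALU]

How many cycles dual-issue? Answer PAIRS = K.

PAIRS = 1

[0] i0  beq  -- no-port BR/MEM
[1] i1  ld  -- no-port MEM/BR
[2] i2  beq  -- no-port BR/MEM
[3] i3  st  -- no-port MEM/BR
[4] i4  bne  -- no-port BR/MEM
[5] i5  ld  -- WAW r3
[6] i6  sub  -- WAW r3
[7] i7  sub  -- RAW r3
[8] i8/i9  or/sub  -- dual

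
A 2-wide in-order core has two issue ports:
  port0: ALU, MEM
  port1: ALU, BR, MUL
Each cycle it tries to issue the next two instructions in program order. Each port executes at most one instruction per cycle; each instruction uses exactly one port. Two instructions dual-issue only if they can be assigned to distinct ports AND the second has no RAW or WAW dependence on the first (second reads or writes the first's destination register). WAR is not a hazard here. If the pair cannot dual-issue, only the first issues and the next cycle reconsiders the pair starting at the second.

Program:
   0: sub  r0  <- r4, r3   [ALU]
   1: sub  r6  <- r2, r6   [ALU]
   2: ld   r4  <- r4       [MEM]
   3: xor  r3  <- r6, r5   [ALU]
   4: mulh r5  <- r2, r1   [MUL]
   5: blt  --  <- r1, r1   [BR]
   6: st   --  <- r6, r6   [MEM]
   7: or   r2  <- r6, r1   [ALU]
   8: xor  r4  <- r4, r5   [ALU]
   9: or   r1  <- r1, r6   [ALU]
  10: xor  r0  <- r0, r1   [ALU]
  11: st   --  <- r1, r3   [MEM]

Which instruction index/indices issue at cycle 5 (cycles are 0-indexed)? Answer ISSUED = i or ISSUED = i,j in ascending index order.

0. sub.ALU+sub.ALU @i0+i1  | 2-wide
1. ld.MEM+xor.ALU @i2+i3  | 2-wide
2. mulh.MUL @i4  | no-port MUL/BR
3. blt.BR+st.MEM @i5+i6  | 2-wide
4. or.ALU+xor.ALU @i7+i8  | 2-wide
5. or.ALU @i9  | RAW r1
6. xor.ALU+st.MEM @i10+i11  | 2-wide

ISSUED = 9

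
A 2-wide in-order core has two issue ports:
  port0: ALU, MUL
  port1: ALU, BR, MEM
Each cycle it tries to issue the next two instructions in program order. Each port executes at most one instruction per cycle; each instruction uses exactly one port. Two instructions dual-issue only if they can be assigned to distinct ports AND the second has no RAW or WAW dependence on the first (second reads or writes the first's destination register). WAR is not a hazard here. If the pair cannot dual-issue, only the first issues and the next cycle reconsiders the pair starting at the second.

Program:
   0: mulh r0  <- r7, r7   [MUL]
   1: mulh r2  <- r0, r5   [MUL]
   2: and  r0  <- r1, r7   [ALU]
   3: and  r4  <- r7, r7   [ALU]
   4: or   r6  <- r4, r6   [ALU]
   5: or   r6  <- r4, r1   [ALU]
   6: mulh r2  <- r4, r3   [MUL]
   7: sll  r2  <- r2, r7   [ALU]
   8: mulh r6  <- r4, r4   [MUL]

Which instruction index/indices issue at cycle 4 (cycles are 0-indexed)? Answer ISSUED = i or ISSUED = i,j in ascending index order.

ISSUED = 5,6

#0 head=0: mulh.MUL i0 no-port MUL/MUL
#1 head=1: mulh.MUL and.ALU i1+i2 2-wide
#2 head=3: and.ALU i3 RAW r4
#3 head=4: or.ALU i4 WAW r6
#4 head=5: or.ALU mulh.MUL i5+i6 2-wide
#5 head=7: sll.ALU mulh.MUL i7+i8 2-wide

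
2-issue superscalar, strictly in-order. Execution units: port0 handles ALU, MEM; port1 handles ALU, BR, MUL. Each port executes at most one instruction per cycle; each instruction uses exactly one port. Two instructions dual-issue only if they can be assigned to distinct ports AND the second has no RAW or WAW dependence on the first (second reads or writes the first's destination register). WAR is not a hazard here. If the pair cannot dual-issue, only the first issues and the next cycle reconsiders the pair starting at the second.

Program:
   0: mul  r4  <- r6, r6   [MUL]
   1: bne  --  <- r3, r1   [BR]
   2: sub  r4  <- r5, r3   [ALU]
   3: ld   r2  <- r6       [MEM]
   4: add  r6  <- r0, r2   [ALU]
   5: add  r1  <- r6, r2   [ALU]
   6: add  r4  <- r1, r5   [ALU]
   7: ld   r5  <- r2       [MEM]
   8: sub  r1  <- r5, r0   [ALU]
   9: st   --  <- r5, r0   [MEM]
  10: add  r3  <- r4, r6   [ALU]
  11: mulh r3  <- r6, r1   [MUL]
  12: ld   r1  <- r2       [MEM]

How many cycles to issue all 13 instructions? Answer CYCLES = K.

CYCLES = 9

  cy0 -> i0 (mul.MUL) no-port MUL/BR
  cy1 -> i1+i2 (bne.BR sub.ALU) pair
  cy2 -> i3 (ld.MEM) RAW r2
  cy3 -> i4 (add.ALU) RAW r6
  cy4 -> i5 (add.ALU) RAW r1
  cy5 -> i6+i7 (add.ALU ld.MEM) pair
  cy6 -> i8+i9 (sub.ALU st.MEM) pair
  cy7 -> i10 (add.ALU) WAW r3
  cy8 -> i11+i12 (mulh.MUL ld.MEM) pair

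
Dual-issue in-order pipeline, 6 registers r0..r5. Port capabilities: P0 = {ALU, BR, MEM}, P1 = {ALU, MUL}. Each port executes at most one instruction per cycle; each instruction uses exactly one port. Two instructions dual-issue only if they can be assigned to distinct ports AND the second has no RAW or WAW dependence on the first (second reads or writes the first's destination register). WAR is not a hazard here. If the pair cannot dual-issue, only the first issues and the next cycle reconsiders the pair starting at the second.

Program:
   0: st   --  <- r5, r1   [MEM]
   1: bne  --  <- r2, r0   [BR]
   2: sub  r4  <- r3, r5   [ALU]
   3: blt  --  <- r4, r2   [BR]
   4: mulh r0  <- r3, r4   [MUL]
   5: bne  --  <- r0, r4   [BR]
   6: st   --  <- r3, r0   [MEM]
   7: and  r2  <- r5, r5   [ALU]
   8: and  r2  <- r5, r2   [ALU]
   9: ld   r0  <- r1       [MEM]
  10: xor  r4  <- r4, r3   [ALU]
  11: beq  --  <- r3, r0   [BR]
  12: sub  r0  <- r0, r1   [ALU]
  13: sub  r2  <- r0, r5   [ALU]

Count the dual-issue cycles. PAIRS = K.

PAIRS = 5

[0] i0  st  -- no-port MEM/BR
[1] i1+i2  bne/sub  -- dual
[2] i3+i4  blt/mulh  -- dual
[3] i5  bne  -- no-port BR/MEM
[4] i6+i7  st/and  -- dual
[5] i8+i9  and/ld  -- dual
[6] i10+i11  xor/beq  -- dual
[7] i12  sub  -- RAW r0
[8] i13  sub  -- tail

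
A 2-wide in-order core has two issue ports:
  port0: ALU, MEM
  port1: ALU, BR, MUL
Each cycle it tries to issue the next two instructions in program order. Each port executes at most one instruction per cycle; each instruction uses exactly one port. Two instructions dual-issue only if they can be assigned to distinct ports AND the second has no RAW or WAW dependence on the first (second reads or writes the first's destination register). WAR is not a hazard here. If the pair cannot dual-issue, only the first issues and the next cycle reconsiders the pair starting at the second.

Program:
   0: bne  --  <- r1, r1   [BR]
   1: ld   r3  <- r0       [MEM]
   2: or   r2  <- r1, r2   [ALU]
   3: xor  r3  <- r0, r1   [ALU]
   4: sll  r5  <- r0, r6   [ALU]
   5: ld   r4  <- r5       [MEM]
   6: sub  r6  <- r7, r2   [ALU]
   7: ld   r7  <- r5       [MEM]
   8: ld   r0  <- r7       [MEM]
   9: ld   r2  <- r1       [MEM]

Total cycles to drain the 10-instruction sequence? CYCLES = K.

CYCLES = 7

[0] i0/i1  bne.BR/ld.MEM  -- 2-wide
[1] i2/i3  or.ALU/xor.ALU  -- 2-wide
[2] i4  sll.ALU  -- RAW r5
[3] i5/i6  ld.MEM/sub.ALU  -- 2-wide
[4] i7  ld.MEM  -- no-port MEM/MEM
[5] i8  ld.MEM  -- no-port MEM/MEM
[6] i9  ld.MEM  -- tail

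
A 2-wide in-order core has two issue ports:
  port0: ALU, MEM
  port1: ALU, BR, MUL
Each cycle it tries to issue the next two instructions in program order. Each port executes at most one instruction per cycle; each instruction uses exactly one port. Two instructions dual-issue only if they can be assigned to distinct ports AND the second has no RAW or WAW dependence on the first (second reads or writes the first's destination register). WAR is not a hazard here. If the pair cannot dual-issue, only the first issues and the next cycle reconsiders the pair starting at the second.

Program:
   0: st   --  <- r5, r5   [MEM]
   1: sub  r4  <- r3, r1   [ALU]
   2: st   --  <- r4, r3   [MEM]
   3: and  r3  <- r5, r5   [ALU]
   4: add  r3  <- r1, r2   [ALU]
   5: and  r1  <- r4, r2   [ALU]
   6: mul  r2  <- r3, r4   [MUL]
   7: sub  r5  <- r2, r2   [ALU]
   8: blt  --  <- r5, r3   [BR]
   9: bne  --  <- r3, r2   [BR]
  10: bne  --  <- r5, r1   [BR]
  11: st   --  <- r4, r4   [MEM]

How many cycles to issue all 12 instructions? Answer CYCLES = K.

c0: i0+i1 st sub  pair
c1: i2+i3 st and  pair
c2: i4+i5 add and  pair
c3: i6 mul  RAW r2
c4: i7 sub  RAW r5
c5: i8 blt  no-port BR/BR
c6: i9 bne  no-port BR/BR
c7: i10+i11 bne st  pair

CYCLES = 8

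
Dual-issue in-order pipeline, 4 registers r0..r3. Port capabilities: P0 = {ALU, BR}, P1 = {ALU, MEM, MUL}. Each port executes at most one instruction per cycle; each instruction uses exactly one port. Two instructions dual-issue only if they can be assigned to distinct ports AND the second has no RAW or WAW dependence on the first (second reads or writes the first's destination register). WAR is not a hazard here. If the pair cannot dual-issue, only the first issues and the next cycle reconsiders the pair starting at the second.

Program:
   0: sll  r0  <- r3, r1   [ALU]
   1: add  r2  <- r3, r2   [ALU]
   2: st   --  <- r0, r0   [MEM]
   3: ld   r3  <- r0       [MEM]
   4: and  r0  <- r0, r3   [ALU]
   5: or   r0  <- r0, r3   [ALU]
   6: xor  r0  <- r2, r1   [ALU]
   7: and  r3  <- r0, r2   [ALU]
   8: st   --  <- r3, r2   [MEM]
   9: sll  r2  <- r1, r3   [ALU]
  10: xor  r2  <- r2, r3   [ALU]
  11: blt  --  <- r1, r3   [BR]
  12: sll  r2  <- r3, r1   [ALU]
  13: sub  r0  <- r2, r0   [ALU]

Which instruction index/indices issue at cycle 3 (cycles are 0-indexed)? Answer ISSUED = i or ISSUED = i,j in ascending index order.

ISSUED = 4

c0: i0,i1 sll;add  dual
c1: i2 st  no-port MEM/MEM
c2: i3 ld  RAW r3
c3: i4 and  RAW+WAW r0
c4: i5 or  WAW r0
c5: i6 xor  RAW r0
c6: i7 and  RAW r3
c7: i8,i9 st;sll  dual
c8: i10,i11 xor;blt  dual
c9: i12 sll  RAW r2
c10: i13 sub  tail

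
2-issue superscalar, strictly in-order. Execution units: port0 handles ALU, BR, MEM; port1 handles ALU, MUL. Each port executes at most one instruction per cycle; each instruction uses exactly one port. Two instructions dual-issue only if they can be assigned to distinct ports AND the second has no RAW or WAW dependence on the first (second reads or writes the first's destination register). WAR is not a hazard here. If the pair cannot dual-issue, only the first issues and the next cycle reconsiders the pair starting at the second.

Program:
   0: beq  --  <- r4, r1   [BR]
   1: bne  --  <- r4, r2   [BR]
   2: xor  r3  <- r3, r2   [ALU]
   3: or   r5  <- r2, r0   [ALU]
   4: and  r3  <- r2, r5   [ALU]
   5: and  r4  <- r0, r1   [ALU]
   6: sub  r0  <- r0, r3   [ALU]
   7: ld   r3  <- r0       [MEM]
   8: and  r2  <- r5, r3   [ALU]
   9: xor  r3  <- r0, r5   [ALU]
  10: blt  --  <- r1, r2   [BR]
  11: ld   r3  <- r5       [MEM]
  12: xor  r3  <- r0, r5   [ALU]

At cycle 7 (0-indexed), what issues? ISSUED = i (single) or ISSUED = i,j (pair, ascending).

#0 head=0: beq.BR i0 no-port BR/BR
#1 head=1: bne.BR xor.ALU i1+i2 dual
#2 head=3: or.ALU i3 RAW r5
#3 head=4: and.ALU and.ALU i4+i5 dual
#4 head=6: sub.ALU i6 RAW r0
#5 head=7: ld.MEM i7 RAW r3
#6 head=8: and.ALU xor.ALU i8+i9 dual
#7 head=10: blt.BR i10 no-port BR/MEM
#8 head=11: ld.MEM i11 WAW r3
#9 head=12: xor.ALU i12 tail

ISSUED = 10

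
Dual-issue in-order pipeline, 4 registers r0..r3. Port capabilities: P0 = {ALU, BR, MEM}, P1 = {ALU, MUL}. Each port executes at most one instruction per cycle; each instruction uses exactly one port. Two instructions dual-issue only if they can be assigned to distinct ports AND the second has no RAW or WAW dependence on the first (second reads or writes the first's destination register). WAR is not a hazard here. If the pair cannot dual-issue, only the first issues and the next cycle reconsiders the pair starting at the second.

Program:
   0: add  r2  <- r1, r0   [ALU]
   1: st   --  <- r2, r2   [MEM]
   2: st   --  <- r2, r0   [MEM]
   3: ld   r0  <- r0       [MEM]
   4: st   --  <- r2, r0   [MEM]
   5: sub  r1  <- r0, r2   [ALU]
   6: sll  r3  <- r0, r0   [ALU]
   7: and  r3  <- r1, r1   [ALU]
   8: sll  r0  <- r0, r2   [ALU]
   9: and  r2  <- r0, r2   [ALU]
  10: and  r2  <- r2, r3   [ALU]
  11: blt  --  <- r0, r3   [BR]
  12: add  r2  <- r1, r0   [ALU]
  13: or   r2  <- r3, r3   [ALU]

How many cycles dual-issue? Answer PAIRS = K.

t=0 i0:add.ALU ; RAW r2
t=1 i1:st.MEM ; no-port MEM/MEM
t=2 i2:st.MEM ; no-port MEM/MEM
t=3 i3:ld.MEM ; no-port MEM/MEM
t=4 i4,i5:st.MEM sub.ALU ; pair
t=5 i6:sll.ALU ; WAW r3
t=6 i7,i8:and.ALU sll.ALU ; pair
t=7 i9:and.ALU ; RAW+WAW r2
t=8 i10,i11:and.ALU blt.BR ; pair
t=9 i12:add.ALU ; WAW r2
t=10 i13:or.ALU ; tail

PAIRS = 3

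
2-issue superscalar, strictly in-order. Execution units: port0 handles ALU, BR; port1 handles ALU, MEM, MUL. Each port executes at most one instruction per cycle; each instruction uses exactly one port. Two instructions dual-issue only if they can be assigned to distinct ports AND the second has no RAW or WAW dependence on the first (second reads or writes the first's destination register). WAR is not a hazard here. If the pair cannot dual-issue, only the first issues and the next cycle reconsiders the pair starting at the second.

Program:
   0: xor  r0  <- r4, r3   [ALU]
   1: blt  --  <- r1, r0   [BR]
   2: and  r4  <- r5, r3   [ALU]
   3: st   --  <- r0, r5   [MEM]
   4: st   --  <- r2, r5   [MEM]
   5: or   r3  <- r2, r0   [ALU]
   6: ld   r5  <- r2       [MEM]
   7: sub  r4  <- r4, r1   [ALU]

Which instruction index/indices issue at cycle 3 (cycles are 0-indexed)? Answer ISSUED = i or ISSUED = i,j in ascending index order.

ISSUED = 4,5

  cy0 -> i0 (xor) RAW r0
  cy1 -> i1+i2 (blt and) pair
  cy2 -> i3 (st) no-port MEM/MEM
  cy3 -> i4+i5 (st or) pair
  cy4 -> i6+i7 (ld sub) pair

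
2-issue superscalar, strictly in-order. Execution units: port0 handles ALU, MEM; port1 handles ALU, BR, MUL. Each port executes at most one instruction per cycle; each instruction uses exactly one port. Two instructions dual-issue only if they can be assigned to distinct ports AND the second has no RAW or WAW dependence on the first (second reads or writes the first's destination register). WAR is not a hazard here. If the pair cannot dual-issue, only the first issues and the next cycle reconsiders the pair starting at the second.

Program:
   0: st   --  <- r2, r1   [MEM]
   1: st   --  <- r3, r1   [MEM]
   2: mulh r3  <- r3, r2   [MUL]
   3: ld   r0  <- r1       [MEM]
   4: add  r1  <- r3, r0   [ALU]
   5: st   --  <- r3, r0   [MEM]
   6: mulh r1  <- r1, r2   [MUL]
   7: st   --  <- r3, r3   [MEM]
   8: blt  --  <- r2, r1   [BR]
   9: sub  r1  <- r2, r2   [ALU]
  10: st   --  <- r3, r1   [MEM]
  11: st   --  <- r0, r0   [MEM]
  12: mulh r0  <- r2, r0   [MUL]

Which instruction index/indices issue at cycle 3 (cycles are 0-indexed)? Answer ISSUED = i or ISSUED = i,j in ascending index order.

  cy0 -> i0 (st.MEM) no-port MEM/MEM
  cy1 -> i1,i2 (st.MEM/mulh.MUL) 2-wide
  cy2 -> i3 (ld.MEM) RAW r0
  cy3 -> i4,i5 (add.ALU/st.MEM) 2-wide
  cy4 -> i6,i7 (mulh.MUL/st.MEM) 2-wide
  cy5 -> i8,i9 (blt.BR/sub.ALU) 2-wide
  cy6 -> i10 (st.MEM) no-port MEM/MEM
  cy7 -> i11,i12 (st.MEM/mulh.MUL) 2-wide

ISSUED = 4,5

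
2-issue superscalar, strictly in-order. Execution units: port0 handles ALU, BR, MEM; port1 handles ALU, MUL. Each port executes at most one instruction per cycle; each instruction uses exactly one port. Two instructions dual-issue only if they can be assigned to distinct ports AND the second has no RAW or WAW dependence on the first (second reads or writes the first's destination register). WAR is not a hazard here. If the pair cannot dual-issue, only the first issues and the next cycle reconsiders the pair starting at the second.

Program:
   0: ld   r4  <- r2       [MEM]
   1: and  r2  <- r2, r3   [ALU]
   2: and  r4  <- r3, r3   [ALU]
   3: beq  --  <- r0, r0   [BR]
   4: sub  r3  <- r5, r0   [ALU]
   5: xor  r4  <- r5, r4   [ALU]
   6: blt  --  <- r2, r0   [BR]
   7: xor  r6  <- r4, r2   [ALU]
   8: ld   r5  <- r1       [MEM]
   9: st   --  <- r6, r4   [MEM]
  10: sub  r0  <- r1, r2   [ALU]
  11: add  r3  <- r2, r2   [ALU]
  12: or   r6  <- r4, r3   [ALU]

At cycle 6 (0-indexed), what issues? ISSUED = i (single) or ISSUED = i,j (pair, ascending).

ISSUED = 11

t=0 i0,i1:ld/and ; dual
t=1 i2,i3:and/beq ; dual
t=2 i4,i5:sub/xor ; dual
t=3 i6,i7:blt/xor ; dual
t=4 i8:ld ; no-port MEM/MEM
t=5 i9,i10:st/sub ; dual
t=6 i11:add ; RAW r3
t=7 i12:or ; tail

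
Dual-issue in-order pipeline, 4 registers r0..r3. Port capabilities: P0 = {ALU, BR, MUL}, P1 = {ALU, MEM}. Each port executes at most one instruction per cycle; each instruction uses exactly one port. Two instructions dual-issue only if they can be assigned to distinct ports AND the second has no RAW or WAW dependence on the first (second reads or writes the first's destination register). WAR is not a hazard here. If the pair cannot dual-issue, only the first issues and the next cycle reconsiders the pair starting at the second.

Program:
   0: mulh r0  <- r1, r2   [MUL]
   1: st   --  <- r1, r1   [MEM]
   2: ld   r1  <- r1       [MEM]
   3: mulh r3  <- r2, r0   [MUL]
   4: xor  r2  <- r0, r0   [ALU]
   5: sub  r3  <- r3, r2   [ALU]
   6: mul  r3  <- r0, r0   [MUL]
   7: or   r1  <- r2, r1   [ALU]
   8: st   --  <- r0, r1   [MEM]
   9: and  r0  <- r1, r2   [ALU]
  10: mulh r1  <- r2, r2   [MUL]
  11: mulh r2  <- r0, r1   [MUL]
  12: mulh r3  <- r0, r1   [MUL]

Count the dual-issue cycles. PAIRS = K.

PAIRS = 4

c0: i0+i1 mulh;st  dual
c1: i2+i3 ld;mulh  dual
c2: i4 xor  RAW r2
c3: i5 sub  WAW r3
c4: i6+i7 mul;or  dual
c5: i8+i9 st;and  dual
c6: i10 mulh  no-port MUL/MUL
c7: i11 mulh  no-port MUL/MUL
c8: i12 mulh  tail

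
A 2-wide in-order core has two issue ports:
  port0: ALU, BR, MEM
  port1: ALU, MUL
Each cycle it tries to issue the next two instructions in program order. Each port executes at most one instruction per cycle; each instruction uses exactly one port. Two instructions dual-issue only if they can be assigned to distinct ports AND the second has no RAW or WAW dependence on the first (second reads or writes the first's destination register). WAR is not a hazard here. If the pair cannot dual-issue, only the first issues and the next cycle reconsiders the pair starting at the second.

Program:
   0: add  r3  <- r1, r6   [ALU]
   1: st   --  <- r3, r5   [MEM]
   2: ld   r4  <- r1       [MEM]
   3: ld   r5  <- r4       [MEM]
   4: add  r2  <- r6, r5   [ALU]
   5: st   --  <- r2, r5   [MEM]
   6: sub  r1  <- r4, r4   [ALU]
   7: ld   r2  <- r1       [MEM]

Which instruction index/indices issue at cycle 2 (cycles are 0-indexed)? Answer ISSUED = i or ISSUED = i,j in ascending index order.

ISSUED = 2

0. add.ALU @i0  | RAW r3
1. st.MEM @i1  | no-port MEM/MEM
2. ld.MEM @i2  | no-port MEM/MEM
3. ld.MEM @i3  | RAW r5
4. add.ALU @i4  | RAW r2
5. st.MEM+sub.ALU @i5&i6  | dual
6. ld.MEM @i7  | tail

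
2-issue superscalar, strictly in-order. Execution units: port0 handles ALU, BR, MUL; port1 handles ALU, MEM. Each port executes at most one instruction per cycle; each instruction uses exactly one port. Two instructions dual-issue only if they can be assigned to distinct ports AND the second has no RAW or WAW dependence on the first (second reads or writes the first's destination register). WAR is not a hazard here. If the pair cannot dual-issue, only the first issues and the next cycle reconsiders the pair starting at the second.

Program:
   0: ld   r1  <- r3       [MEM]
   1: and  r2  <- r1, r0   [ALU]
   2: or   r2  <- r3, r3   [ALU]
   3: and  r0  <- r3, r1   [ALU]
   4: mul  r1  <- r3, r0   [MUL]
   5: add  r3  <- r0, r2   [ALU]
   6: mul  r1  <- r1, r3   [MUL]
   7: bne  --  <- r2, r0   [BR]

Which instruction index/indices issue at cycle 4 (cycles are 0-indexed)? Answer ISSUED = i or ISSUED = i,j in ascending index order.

[0] i0  ld  -- RAW r1
[1] i1  and  -- WAW r2
[2] i2/i3  or+and  -- 2-wide
[3] i4/i5  mul+add  -- 2-wide
[4] i6  mul  -- no-port MUL/BR
[5] i7  bne  -- tail

ISSUED = 6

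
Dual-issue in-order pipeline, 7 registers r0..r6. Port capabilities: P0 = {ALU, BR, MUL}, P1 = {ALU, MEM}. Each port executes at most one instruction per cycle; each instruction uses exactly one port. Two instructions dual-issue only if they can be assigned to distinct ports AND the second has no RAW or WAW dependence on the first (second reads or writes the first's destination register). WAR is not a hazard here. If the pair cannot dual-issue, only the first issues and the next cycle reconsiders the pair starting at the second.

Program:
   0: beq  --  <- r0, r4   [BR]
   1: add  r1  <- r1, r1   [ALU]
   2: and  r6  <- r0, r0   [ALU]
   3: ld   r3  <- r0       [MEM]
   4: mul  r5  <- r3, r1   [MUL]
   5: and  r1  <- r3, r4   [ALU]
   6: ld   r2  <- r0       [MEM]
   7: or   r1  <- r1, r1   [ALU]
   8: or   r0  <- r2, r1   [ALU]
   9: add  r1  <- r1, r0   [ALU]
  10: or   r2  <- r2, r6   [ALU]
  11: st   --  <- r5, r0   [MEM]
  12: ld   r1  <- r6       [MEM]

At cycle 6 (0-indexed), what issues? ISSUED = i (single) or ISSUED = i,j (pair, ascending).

[0] i0&i1  beq+add  -- pair
[1] i2&i3  and+ld  -- pair
[2] i4&i5  mul+and  -- pair
[3] i6&i7  ld+or  -- pair
[4] i8  or  -- RAW r0
[5] i9&i10  add+or  -- pair
[6] i11  st  -- no-port MEM/MEM
[7] i12  ld  -- tail

ISSUED = 11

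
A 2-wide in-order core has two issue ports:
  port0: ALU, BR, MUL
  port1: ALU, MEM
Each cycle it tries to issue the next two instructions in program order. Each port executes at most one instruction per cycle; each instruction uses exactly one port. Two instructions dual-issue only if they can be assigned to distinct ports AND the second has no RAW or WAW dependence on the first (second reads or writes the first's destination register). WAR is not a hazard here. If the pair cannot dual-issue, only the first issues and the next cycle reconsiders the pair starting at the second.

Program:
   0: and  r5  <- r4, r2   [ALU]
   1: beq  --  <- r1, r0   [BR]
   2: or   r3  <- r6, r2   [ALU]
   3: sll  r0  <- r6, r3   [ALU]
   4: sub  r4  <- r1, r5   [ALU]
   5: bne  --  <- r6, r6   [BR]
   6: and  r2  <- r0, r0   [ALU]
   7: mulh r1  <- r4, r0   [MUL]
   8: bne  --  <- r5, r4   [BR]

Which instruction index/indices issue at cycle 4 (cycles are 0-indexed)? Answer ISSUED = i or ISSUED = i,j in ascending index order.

ISSUED = 7

  cy0 -> i0/i1 (and;beq) dual
  cy1 -> i2 (or) RAW r3
  cy2 -> i3/i4 (sll;sub) dual
  cy3 -> i5/i6 (bne;and) dual
  cy4 -> i7 (mulh) no-port MUL/BR
  cy5 -> i8 (bne) tail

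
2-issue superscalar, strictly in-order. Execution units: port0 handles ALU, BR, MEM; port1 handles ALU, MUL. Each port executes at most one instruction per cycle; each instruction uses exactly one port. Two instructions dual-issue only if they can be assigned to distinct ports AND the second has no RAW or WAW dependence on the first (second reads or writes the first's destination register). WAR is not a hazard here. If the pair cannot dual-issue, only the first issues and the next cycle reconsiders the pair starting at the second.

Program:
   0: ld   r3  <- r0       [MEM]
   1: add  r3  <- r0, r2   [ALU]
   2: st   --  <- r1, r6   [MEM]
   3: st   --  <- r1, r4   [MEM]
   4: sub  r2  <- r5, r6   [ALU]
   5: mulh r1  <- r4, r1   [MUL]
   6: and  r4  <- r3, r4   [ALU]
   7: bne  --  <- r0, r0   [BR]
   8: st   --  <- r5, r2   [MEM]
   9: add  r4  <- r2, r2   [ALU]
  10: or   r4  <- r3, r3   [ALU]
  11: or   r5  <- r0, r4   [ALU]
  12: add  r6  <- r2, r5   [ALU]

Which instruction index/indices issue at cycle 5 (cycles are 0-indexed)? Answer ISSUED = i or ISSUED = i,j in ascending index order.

ISSUED = 8,9

c0: i0 ld.MEM  WAW r3
c1: i1+i2 add.ALU/st.MEM  2-wide
c2: i3+i4 st.MEM/sub.ALU  2-wide
c3: i5+i6 mulh.MUL/and.ALU  2-wide
c4: i7 bne.BR  no-port BR/MEM
c5: i8+i9 st.MEM/add.ALU  2-wide
c6: i10 or.ALU  RAW r4
c7: i11 or.ALU  RAW r5
c8: i12 add.ALU  tail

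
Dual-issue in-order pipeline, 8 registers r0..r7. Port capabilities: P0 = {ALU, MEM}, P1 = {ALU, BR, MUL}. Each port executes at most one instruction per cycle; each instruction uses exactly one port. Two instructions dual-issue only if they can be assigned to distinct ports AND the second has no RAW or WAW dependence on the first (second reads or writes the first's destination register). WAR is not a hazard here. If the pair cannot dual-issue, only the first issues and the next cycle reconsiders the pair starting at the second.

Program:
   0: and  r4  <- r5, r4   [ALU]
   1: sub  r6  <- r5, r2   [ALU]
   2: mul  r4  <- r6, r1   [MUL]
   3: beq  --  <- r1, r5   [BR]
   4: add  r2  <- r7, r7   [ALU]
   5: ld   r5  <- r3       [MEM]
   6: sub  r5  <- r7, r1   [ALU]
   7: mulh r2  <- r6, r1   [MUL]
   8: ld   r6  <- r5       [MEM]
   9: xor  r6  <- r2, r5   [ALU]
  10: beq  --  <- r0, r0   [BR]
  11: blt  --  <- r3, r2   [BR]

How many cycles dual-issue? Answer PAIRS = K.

PAIRS = 4

c0: i0&i1 and/sub  pair
c1: i2 mul  no-port MUL/BR
c2: i3&i4 beq/add  pair
c3: i5 ld  WAW r5
c4: i6&i7 sub/mulh  pair
c5: i8 ld  WAW r6
c6: i9&i10 xor/beq  pair
c7: i11 blt  tail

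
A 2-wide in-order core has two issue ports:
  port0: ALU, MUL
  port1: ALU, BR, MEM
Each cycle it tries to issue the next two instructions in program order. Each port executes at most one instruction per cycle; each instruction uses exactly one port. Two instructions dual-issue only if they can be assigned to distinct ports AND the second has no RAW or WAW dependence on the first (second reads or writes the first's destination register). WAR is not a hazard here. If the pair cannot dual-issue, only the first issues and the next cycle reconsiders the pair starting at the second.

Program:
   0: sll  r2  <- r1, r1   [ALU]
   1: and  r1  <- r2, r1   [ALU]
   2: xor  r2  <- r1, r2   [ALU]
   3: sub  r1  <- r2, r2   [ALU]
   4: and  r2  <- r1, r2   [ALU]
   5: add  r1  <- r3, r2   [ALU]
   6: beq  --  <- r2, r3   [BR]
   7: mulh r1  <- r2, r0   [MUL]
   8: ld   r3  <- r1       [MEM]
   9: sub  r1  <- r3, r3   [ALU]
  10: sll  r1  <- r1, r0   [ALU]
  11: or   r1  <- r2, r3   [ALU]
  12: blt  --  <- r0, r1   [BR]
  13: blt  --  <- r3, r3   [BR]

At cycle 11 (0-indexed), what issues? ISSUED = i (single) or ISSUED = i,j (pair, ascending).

ISSUED = 12

0. sll @i0  | RAW r2
1. and @i1  | RAW r1
2. xor @i2  | RAW r2
3. sub @i3  | RAW r1
4. and @i4  | RAW r2
5. add+beq @i5/i6  | dual
6. mulh @i7  | RAW r1
7. ld @i8  | RAW r3
8. sub @i9  | RAW+WAW r1
9. sll @i10  | WAW r1
10. or @i11  | RAW r1
11. blt @i12  | no-port BR/BR
12. blt @i13  | tail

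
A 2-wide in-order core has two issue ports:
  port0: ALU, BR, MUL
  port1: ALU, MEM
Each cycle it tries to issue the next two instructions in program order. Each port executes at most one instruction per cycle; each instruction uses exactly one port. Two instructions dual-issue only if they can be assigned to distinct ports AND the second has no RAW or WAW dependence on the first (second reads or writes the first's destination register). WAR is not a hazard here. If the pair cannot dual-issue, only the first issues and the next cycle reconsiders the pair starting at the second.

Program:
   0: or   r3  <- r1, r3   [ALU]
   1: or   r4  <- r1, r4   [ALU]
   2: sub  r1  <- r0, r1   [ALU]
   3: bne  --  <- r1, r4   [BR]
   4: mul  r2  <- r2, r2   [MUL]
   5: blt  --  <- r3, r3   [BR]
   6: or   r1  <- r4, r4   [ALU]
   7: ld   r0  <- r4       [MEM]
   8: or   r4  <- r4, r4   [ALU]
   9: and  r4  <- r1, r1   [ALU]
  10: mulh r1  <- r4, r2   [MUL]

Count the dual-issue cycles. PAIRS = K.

PAIRS = 3

[0] i0/i1  or.ALU/or.ALU  -- pair
[1] i2  sub.ALU  -- RAW r1
[2] i3  bne.BR  -- no-port BR/MUL
[3] i4  mul.MUL  -- no-port MUL/BR
[4] i5/i6  blt.BR/or.ALU  -- pair
[5] i7/i8  ld.MEM/or.ALU  -- pair
[6] i9  and.ALU  -- RAW r4
[7] i10  mulh.MUL  -- tail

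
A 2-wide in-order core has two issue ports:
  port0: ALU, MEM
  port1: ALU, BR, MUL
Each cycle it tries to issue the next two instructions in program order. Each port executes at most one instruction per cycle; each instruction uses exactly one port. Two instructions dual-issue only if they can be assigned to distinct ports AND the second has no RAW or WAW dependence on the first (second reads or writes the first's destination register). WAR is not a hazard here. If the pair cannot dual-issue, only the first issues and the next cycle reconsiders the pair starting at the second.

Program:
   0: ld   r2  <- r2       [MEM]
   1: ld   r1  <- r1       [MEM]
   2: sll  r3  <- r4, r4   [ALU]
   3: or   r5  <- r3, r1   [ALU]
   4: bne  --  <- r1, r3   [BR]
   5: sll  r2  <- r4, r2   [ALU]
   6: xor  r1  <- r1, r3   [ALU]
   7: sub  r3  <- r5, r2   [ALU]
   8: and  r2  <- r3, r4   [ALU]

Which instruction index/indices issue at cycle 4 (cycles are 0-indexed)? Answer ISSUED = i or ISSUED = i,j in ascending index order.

[0] i0  ld.MEM  -- no-port MEM/MEM
[1] i1,i2  ld.MEM;sll.ALU  -- dual
[2] i3,i4  or.ALU;bne.BR  -- dual
[3] i5,i6  sll.ALU;xor.ALU  -- dual
[4] i7  sub.ALU  -- RAW r3
[5] i8  and.ALU  -- tail

ISSUED = 7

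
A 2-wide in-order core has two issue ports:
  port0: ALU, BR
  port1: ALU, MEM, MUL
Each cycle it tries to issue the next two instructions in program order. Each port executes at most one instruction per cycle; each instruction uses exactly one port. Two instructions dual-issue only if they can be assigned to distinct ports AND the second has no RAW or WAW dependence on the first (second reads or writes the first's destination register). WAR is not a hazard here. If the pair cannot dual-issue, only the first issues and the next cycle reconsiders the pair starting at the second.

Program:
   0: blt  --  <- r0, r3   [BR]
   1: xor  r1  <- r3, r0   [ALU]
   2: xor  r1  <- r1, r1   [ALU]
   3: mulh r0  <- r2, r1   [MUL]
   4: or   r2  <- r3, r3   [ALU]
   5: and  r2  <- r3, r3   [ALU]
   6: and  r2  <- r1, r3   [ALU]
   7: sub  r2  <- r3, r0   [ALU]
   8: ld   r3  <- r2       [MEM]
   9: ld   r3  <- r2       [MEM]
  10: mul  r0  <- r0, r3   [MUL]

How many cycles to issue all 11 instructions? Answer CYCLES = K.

CYCLES = 9

t=0 i0/i1:blt.BR;xor.ALU ; 2-wide
t=1 i2:xor.ALU ; RAW r1
t=2 i3/i4:mulh.MUL;or.ALU ; 2-wide
t=3 i5:and.ALU ; WAW r2
t=4 i6:and.ALU ; WAW r2
t=5 i7:sub.ALU ; RAW r2
t=6 i8:ld.MEM ; no-port MEM/MEM
t=7 i9:ld.MEM ; no-port MEM/MUL
t=8 i10:mul.MUL ; tail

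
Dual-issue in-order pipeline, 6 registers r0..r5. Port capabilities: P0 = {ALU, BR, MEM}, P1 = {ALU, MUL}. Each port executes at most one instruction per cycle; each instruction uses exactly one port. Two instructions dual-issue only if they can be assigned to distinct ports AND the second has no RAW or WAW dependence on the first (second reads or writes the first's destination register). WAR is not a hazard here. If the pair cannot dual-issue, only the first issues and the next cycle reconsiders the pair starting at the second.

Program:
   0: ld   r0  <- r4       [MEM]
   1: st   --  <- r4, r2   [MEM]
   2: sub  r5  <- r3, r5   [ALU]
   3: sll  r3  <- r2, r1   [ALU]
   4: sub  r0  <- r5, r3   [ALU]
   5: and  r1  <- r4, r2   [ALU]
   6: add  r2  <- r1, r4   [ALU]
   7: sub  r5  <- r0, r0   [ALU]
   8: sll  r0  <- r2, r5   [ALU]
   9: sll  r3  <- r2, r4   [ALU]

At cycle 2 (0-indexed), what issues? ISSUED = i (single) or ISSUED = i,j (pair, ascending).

0. ld.MEM @i0  | no-port MEM/MEM
1. st.MEM/sub.ALU @i1+i2  | 2-wide
2. sll.ALU @i3  | RAW r3
3. sub.ALU/and.ALU @i4+i5  | 2-wide
4. add.ALU/sub.ALU @i6+i7  | 2-wide
5. sll.ALU/sll.ALU @i8+i9  | 2-wide

ISSUED = 3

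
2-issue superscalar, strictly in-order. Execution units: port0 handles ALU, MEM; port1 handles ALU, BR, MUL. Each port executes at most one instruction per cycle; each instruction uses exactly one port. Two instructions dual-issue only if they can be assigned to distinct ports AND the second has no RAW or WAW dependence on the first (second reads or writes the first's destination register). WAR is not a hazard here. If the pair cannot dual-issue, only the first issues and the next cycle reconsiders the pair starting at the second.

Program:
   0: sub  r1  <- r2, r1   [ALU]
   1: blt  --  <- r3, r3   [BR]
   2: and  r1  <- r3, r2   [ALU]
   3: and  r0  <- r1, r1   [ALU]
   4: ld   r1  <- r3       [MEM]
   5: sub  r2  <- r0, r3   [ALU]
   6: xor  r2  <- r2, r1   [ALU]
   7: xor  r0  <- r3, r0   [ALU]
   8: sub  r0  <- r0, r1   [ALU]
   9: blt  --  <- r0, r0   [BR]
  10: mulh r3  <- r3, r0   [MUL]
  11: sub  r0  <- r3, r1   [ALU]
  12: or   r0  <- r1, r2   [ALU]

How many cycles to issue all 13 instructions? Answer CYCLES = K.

[0] i0&i1  sub;blt  -- dual
[1] i2  and  -- RAW r1
[2] i3&i4  and;ld  -- dual
[3] i5  sub  -- RAW+WAW r2
[4] i6&i7  xor;xor  -- dual
[5] i8  sub  -- RAW r0
[6] i9  blt  -- no-port BR/MUL
[7] i10  mulh  -- RAW r3
[8] i11  sub  -- WAW r0
[9] i12  or  -- tail

CYCLES = 10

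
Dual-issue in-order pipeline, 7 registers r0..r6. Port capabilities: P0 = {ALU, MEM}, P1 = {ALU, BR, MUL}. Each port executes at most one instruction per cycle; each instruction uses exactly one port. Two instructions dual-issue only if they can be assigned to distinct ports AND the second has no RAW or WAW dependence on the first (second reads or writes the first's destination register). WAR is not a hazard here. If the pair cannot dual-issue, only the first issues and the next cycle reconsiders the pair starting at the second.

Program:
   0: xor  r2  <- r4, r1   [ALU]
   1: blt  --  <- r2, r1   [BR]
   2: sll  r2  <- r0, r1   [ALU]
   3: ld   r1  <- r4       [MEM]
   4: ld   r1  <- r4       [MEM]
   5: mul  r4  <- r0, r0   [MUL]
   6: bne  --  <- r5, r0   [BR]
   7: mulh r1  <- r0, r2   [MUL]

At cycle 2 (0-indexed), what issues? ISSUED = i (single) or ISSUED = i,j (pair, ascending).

#0 head=0: xor.ALU i0 RAW r2
#1 head=1: blt.BR/sll.ALU i1&i2 2-wide
#2 head=3: ld.MEM i3 no-port MEM/MEM
#3 head=4: ld.MEM/mul.MUL i4&i5 2-wide
#4 head=6: bne.BR i6 no-port BR/MUL
#5 head=7: mulh.MUL i7 tail

ISSUED = 3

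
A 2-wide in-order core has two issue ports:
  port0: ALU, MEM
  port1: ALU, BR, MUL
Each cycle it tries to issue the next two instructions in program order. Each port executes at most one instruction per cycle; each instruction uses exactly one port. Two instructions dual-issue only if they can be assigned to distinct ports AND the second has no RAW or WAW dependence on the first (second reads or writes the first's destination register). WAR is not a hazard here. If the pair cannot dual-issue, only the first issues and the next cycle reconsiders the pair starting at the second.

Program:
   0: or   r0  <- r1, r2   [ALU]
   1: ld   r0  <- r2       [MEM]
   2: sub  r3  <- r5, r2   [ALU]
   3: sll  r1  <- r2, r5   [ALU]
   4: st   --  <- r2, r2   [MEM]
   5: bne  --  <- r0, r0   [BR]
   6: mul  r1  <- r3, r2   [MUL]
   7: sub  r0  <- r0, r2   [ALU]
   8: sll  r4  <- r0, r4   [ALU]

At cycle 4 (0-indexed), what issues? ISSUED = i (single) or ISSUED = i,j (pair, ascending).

t=0 i0:or.ALU ; WAW r0
t=1 i1&i2:ld.MEM;sub.ALU ; 2-wide
t=2 i3&i4:sll.ALU;st.MEM ; 2-wide
t=3 i5:bne.BR ; no-port BR/MUL
t=4 i6&i7:mul.MUL;sub.ALU ; 2-wide
t=5 i8:sll.ALU ; tail

ISSUED = 6,7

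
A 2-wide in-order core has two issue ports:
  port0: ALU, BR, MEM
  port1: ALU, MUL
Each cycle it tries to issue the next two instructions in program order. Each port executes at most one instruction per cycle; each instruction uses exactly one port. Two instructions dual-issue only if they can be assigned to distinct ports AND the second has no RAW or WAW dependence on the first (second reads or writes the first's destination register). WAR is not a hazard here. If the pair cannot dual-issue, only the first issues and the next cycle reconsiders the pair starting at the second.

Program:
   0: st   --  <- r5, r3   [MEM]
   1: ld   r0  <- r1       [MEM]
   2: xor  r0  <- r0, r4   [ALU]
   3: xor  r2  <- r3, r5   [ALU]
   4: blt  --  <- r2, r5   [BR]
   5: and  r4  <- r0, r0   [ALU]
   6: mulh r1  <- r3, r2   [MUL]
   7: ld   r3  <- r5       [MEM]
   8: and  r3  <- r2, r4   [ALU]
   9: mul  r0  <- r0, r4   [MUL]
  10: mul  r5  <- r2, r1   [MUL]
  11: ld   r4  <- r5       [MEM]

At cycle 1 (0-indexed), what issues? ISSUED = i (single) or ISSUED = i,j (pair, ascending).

ISSUED = 1

[0] i0  st  -- no-port MEM/MEM
[1] i1  ld  -- RAW+WAW r0
[2] i2&i3  xor xor  -- pair
[3] i4&i5  blt and  -- pair
[4] i6&i7  mulh ld  -- pair
[5] i8&i9  and mul  -- pair
[6] i10  mul  -- RAW r5
[7] i11  ld  -- tail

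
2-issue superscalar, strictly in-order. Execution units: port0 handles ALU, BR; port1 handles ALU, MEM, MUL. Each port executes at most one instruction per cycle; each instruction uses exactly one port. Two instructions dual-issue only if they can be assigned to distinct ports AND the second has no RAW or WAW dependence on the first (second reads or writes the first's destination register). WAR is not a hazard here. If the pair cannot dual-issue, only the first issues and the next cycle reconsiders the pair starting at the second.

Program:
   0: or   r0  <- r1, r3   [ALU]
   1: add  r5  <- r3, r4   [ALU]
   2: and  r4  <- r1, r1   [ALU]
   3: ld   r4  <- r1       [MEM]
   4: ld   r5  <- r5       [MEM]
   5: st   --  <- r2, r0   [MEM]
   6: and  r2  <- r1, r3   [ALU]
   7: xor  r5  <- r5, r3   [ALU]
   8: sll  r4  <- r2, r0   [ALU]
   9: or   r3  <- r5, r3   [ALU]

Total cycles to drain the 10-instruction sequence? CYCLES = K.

CYCLES = 7

t=0 i0&i1:or/add ; dual
t=1 i2:and ; WAW r4
t=2 i3:ld ; no-port MEM/MEM
t=3 i4:ld ; no-port MEM/MEM
t=4 i5&i6:st/and ; dual
t=5 i7&i8:xor/sll ; dual
t=6 i9:or ; tail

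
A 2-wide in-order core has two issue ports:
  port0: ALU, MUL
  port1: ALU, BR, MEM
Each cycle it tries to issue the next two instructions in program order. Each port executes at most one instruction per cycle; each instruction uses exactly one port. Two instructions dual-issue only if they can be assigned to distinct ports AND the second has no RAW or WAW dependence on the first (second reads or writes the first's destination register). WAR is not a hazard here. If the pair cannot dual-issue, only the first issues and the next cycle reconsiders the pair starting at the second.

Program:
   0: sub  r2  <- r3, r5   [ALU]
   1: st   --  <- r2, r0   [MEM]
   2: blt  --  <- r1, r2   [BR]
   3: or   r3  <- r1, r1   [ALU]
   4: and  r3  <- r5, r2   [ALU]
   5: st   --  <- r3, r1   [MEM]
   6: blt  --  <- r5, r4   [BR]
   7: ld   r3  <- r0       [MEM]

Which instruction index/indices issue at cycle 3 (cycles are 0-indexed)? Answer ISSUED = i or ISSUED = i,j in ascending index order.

ISSUED = 4

[0] i0  sub  -- RAW r2
[1] i1  st  -- no-port MEM/BR
[2] i2/i3  blt;or  -- pair
[3] i4  and  -- RAW r3
[4] i5  st  -- no-port MEM/BR
[5] i6  blt  -- no-port BR/MEM
[6] i7  ld  -- tail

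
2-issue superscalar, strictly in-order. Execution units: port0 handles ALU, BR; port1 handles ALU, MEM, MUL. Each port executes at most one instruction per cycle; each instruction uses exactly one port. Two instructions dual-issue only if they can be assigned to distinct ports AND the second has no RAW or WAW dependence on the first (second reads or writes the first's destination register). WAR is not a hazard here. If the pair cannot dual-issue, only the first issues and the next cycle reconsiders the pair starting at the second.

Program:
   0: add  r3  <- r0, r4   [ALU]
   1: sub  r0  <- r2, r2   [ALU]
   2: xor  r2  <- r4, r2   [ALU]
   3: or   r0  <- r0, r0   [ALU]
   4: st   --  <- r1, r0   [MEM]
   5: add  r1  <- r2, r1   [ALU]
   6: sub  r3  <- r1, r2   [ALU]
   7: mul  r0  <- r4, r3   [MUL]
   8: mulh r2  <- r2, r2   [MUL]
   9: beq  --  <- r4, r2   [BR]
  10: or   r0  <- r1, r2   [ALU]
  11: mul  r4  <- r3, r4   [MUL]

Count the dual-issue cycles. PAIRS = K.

#0 head=0: add;sub i0/i1 pair
#1 head=2: xor;or i2/i3 pair
#2 head=4: st;add i4/i5 pair
#3 head=6: sub i6 RAW r3
#4 head=7: mul i7 no-port MUL/MUL
#5 head=8: mulh i8 RAW r2
#6 head=9: beq;or i9/i10 pair
#7 head=11: mul i11 tail

PAIRS = 4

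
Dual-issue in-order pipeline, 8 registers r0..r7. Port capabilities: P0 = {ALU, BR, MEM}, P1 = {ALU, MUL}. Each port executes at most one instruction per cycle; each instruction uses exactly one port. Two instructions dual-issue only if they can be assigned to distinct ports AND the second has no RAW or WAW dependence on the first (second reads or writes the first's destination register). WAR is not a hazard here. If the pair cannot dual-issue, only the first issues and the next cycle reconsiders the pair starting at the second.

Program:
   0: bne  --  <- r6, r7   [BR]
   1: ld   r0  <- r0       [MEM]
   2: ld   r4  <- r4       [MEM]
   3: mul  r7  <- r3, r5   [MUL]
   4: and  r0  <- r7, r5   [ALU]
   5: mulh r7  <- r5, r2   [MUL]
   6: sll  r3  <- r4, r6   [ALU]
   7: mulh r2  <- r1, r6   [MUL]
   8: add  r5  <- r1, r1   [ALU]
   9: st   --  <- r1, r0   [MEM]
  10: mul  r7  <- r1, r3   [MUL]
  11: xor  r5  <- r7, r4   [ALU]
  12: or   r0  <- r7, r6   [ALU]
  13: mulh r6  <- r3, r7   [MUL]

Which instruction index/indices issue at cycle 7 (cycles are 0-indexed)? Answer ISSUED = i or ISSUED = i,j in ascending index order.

ISSUED = 11,12

#0 head=0: bne i0 no-port BR/MEM
#1 head=1: ld i1 no-port MEM/MEM
#2 head=2: ld+mul i2/i3 dual
#3 head=4: and+mulh i4/i5 dual
#4 head=6: sll+mulh i6/i7 dual
#5 head=8: add+st i8/i9 dual
#6 head=10: mul i10 RAW r7
#7 head=11: xor+or i11/i12 dual
#8 head=13: mulh i13 tail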